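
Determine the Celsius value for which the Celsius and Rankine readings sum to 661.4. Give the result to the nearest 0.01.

Let C be the Celsius reading. The Rankine reading is R = 1.8·C + 491.67.
Require C + R = 661.4: (2.8)·C + 491.67 = 661.4.
C = (661.4 - 491.67) / (2.8) = 60.62.

60.62°C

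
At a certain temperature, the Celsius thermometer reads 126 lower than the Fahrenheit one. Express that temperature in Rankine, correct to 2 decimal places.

703.17°R

Let x be the Fahrenheit reading; then the Celsius reading is 5/9·x - 17.7778.
(5/9·x - 17.7778) - x = -126  ⇒  (-4/9)·x = -108.222  ⇒  x = 243.5000°F.
In Celsius: (243.5 - 32) × 5/9 = 117.5000°C.
In Rankine: 117.5000 × 1.8 + 491.67 = 703.17°R.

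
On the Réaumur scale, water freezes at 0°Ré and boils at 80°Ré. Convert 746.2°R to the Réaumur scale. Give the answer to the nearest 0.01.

First in Celsius: (746.2 - 491.67) × 5/9 = 141.4056°C.
Linearly onto the Réaumur scale: 0 + (141.4056 / 100) × (80 - 0) = 113.12°Ré.

113.12°Ré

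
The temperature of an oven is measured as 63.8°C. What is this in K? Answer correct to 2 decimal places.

In kelvin: 63.8000 + 273.15 = 336.95 K.

336.95 K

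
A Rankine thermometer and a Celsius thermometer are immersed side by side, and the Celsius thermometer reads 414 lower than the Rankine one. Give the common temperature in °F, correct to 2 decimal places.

-142.76°F

Let x be the Rankine reading; then the Celsius reading is 5/9·x - 273.15.
(5/9·x - 273.15) - x = -414  ⇒  (-4/9)·x = -140.85  ⇒  x = 316.9125°R.
In Celsius: (316.9125 - 491.67) × 5/9 = -97.0875°C.
In Fahrenheit: -97.0875 × 1.8 + 32 = -142.76°F.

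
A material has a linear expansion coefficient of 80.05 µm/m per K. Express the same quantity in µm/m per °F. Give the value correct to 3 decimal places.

44.472 µm/m per °F

Since only a temperature interval is involved, the additive offset between the scales drops out.
A change of 1°F is a change of 5/9 K, so per °F the value is 80.05 × 5/9 = 44.472.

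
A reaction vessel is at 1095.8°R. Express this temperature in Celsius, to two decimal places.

335.63°C

In Celsius: (1095.8 - 491.67) × 5/9 = 335.6278°C.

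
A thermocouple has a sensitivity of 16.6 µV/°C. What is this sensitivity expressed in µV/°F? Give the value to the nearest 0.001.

9.222 µV/°F

The quantity depends on a temperature interval, so only the ratio of degree sizes applies; the offset between the scales is irrelevant.
A change of 1°F is a change of 5/9°C, so per °F the value is 16.6 × 5/9 = 9.222.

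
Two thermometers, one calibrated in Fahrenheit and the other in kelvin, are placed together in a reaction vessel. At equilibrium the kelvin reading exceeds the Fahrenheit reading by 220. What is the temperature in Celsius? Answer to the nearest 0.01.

26.44°C

Let x be the Fahrenheit reading; then the kelvin reading is 5/9·x + 255.372.
(5/9·x + 255.372) - x = 220  ⇒  (-4/9)·x = -35.3722  ⇒  x = 79.5875°F.
In Celsius: (79.5875 - 32) × 5/9 = 26.44°C.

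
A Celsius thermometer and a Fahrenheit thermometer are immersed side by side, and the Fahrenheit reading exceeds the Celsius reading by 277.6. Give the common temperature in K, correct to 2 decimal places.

580.15 K

Let x be the Celsius reading; then the Fahrenheit reading is 1.8·x + 32.
(1.8·x + 32) - x = 277.6  ⇒  (0.8)·x = 245.6  ⇒  x = 307.0000°C.
In kelvin: 307.0000 + 273.15 = 580.15 K.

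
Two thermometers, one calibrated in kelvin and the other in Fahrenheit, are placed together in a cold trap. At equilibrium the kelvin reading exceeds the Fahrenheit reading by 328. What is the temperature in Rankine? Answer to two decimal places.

Let x be the kelvin reading; then the Fahrenheit reading is 1.8·x - 459.67.
(1.8·x - 459.67) - x = -328  ⇒  (0.8)·x = 131.67  ⇒  x = 164.5875 K.
In Celsius: 164.5875 - 273.15 = -108.5625°C.
In Rankine: -108.5625 × 1.8 + 491.67 = 296.26°R.

296.26°R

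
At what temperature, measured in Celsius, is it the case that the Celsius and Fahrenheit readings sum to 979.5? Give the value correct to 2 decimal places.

Let C be the Celsius reading. The Fahrenheit reading is F = 1.8·C + 32.
Require C + F = 979.5: (2.8)·C + 32 = 979.5.
C = (979.5 - 32) / (2.8) = 338.39.

338.39°C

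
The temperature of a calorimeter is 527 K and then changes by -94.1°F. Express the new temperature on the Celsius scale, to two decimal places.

Initial temperature in Celsius: 527 - 273.15 = 253.8500°C.
The 94.1°F change is an interval, so only the factor 5/9 applies: -94.1 × 5/9 = -52.2778°C.
Final Celsius temperature: 253.8500 - 52.2778 = 201.5722°C.

201.57°C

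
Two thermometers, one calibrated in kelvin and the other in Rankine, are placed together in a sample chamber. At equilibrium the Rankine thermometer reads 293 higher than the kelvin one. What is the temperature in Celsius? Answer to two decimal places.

93.10°C

Let x be the kelvin reading; then the Rankine reading is 1.8·x.
(1.8·x) - x = 293  ⇒  (0.8)·x = 293  ⇒  x = 366.2500 K.
In Celsius: 366.25 - 273.15 = 93.10°C.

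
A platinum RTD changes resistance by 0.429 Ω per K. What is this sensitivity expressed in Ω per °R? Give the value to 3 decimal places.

0.238 Ω per °R

The quantity depends on a temperature interval, so only the ratio of degree sizes applies; the offset between the scales is irrelevant.
A change of 1°R is a change of 5/9 K, so per °R the value is 0.429 × 5/9 = 0.238.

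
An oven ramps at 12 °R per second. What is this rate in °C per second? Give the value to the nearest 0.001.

The quantity depends on a temperature interval, so only the ratio of degree sizes applies; the offset between the scales is irrelevant.
A change of 1°R is a change of 5/9°C, so 12 × 5/9 = 6.667.

6.667 °C/second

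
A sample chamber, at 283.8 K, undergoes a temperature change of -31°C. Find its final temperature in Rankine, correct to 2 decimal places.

455.04°R

Initial temperature in Celsius: 283.8 - 273.15 = 10.6500°C.
Final Celsius temperature: 10.6500 - 31.0000 = -20.3500°C.
In Rankine: -20.3500 × 1.8 + 491.67 = 455.04°R.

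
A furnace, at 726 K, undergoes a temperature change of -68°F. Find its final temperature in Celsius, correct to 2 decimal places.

415.07°C

Initial temperature in Celsius: 726 - 273.15 = 452.8500°C.
The 68°F change is an interval, so only the factor 5/9 applies: -68 × 5/9 = -37.7778°C.
Final Celsius temperature: 452.8500 - 37.7778 = 415.0722°C.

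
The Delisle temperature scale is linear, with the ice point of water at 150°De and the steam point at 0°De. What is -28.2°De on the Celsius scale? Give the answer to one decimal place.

Linear interpolation between the fixed points: C = (-28.2 - 150) × 100 / (0 - 150) = 118.8000°C.

118.8°C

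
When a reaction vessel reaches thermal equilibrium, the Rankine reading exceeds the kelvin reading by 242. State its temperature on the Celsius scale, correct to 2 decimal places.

Let x be the kelvin reading; then the Rankine reading is 1.8·x.
(1.8·x) - x = 242  ⇒  (0.8)·x = 242  ⇒  x = 302.5000 K.
In Celsius: 302.5 - 273.15 = 29.35°C.

29.35°C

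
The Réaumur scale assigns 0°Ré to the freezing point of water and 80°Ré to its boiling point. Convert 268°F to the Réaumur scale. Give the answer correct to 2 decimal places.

First in Celsius: (268 - 32) × 5/9 = 131.1111°C.
Linearly onto the Réaumur scale: 0 + (131.1111 / 100) × (80 - 0) = 104.89°Ré.

104.89°Ré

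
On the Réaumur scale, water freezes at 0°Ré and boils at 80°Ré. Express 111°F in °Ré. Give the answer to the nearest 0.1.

35.1°Ré

First in Celsius: (111 - 32) × 5/9 = 43.8889°C.
Linearly onto the Réaumur scale: 0 + (43.8889 / 100) × (80 - 0) = 35.1°Ré.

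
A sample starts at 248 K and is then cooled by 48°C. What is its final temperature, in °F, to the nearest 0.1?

Initial temperature in Celsius: 248 - 273.15 = -25.1500°C.
Final Celsius temperature: -25.1500 - 48.0000 = -73.1500°C.
In Fahrenheit: -73.1500 × 1.8 + 32 = -99.7°F.

-99.7°F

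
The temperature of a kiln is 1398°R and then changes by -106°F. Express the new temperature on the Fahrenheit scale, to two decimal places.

832.33°F

Initial temperature in Celsius: (1398 - 491.67) × 5/9 = 503.5167°C.
The 106°F change is an interval, so only the factor 5/9 applies: -106 × 5/9 = -58.8889°C.
Final Celsius temperature: 503.5167 - 58.8889 = 444.6278°C.
In Fahrenheit: 444.6278 × 1.8 + 32 = 832.33°F.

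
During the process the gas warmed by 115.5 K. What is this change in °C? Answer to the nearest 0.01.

115.50°C

Kelvin and Celsius degrees are the same size, so the interval is unchanged: 115.50.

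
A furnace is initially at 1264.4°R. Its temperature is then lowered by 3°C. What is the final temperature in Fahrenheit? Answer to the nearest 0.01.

Initial temperature in Celsius: (1264.4 - 491.67) × 5/9 = 429.2944°C.
Final Celsius temperature: 429.2944 - 3.0000 = 426.2944°C.
In Fahrenheit: 426.2944 × 1.8 + 32 = 799.33°F.

799.33°F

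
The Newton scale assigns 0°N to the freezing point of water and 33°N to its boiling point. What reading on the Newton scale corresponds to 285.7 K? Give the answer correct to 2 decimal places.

4.14°N

First in Celsius: 285.7 - 273.15 = 12.5500°C.
Linearly onto the Newton scale: 0 + (12.5500 / 100) × (33 - 0) = 4.14°N.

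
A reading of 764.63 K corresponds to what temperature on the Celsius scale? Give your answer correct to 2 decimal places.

491.48°C

In Celsius: 764.63 - 273.15 = 491.4800°C.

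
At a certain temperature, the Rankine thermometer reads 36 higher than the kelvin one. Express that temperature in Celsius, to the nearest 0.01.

-228.15°C

Let x be the kelvin reading; then the Rankine reading is 1.8·x.
(1.8·x) - x = 36  ⇒  (0.8)·x = 36  ⇒  x = 45.0000 K.
In Celsius: 45 - 273.15 = -228.15°C.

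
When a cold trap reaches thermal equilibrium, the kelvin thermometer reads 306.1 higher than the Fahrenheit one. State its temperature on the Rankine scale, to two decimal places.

345.53°R

Let x be the Fahrenheit reading; then the kelvin reading is 5/9·x + 255.372.
(5/9·x + 255.372) - x = 306.1  ⇒  (-4/9)·x = 50.7278  ⇒  x = -114.1375°F.
In Celsius: (-114.1375 - 32) × 5/9 = -81.1875°C.
In Rankine: -81.1875 × 1.8 + 491.67 = 345.53°R.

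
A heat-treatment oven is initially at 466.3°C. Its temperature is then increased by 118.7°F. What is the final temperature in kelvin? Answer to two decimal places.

The 118.7°F change is an interval, so only the factor 5/9 applies: +118.7 × 5/9 = +65.9444°C.
Final Celsius temperature: 466.3000 + 65.9444 = 532.2444°C.
In kelvin: 532.2444 + 273.15 = 805.39 K.

805.39 K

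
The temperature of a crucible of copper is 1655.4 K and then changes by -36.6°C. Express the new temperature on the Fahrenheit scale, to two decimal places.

Initial temperature in Celsius: 1655.4 - 273.15 = 1382.2500°C.
Final Celsius temperature: 1382.2500 - 36.6000 = 1345.6500°C.
In Fahrenheit: 1345.6500 × 1.8 + 32 = 2454.17°F.

2454.17°F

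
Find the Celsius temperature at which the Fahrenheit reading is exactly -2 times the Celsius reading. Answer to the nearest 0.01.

Let C be the Celsius reading. The Fahrenheit reading is F = 1.8·C + 32.
Require F = -2·C: 1.8·C + 32 = -2·C.
(3.8)·C = -32  ⇒  C = -8.42.

-8.42°C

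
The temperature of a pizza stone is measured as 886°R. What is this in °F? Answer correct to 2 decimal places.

In Celsius: (886 - 491.67) × 5/9 = 219.0722°C.
In Fahrenheit: 219.0722 × 1.8 + 32 = 426.33°F.

426.33°F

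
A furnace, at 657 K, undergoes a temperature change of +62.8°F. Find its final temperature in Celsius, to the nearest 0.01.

418.74°C

Initial temperature in Celsius: 657 - 273.15 = 383.8500°C.
The 62.8°F change is an interval, so only the factor 5/9 applies: +62.8 × 5/9 = +34.8889°C.
Final Celsius temperature: 383.8500 + 34.8889 = 418.7389°C.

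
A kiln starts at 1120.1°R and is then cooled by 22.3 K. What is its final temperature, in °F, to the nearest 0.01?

Initial temperature in Celsius: (1120.1 - 491.67) × 5/9 = 349.1278°C.
The 22.3 K change is an interval; Kelvin and Celsius degrees are the same size, so ΔC = -22.3°C.
Final Celsius temperature: 349.1278 - 22.3000 = 326.8278°C.
In Fahrenheit: 326.8278 × 1.8 + 32 = 620.29°F.

620.29°F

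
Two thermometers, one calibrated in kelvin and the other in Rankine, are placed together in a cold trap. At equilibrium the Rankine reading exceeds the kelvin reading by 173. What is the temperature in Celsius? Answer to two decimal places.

-56.90°C

Let x be the kelvin reading; then the Rankine reading is 1.8·x.
(1.8·x) - x = 173  ⇒  (0.8)·x = 173  ⇒  x = 216.2500 K.
In Celsius: 216.25 - 273.15 = -56.90°C.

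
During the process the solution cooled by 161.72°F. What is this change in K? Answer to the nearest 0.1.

89.8 K

An interval of 1°F corresponds to 5/9 K.
161.72 × 5/9 = 89.8.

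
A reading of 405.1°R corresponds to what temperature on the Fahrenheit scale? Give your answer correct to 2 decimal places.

In Celsius: (405.1 - 491.67) × 5/9 = -48.0944°C.
In Fahrenheit: -48.0944 × 1.8 + 32 = -54.57°F.

-54.57°F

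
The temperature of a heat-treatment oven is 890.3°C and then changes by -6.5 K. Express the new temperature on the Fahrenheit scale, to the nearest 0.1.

The 6.5 K change is an interval; Kelvin and Celsius degrees are the same size, so ΔC = -6.5°C.
Final Celsius temperature: 890.3000 - 6.5000 = 883.8000°C.
In Fahrenheit: 883.8000 × 1.8 + 32 = 1622.8°F.

1622.8°F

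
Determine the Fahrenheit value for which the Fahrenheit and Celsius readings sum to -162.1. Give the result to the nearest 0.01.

-92.78°F

Let F be the Fahrenheit reading. The Celsius reading is C = 5/9·F - 17.7778.
Require F + C = -162.1: (14/9)·F - 17.7778 = -162.1.
F = (-162.1 + 17.7778) / (14/9) = -92.78.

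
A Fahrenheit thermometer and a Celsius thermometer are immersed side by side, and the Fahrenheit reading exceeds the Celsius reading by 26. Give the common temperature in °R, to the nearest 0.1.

Let x be the Fahrenheit reading; then the Celsius reading is 5/9·x - 17.7778.
(5/9·x - 17.7778) - x = -26  ⇒  (-4/9)·x = -74/9  ⇒  x = 18.5000°F.
In Celsius: (18.5 - 32) × 5/9 = -7.5000°C.
In Rankine: -7.5000 × 1.8 + 491.67 = 478.2°R.

478.2°R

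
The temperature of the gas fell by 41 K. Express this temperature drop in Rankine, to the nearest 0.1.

73.8°R

Only the scale ratio 1.8 matters for a change in temperature.
41 × 1.8 = 73.8.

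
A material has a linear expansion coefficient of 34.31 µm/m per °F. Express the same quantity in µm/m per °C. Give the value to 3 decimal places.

The quantity depends on a temperature interval, so only the ratio of degree sizes applies; the offset between the scales is irrelevant.
A change of 1°C is a change of 1.8°F, so per °C the value is 34.31 × 1.8 = 61.758.

61.758 µm/m per °C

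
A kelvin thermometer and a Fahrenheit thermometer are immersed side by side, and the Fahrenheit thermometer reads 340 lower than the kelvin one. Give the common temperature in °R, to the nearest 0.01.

Let x be the kelvin reading; then the Fahrenheit reading is 1.8·x - 459.67.
(1.8·x - 459.67) - x = -340  ⇒  (0.8)·x = 119.67  ⇒  x = 149.5875 K.
In Celsius: 149.5875 - 273.15 = -123.5625°C.
In Rankine: -123.5625 × 1.8 + 491.67 = 269.26°R.

269.26°R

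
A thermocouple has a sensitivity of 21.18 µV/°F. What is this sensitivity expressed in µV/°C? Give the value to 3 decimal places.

38.124 µV/°C

Since only a temperature interval is involved, the additive offset between the scales drops out.
A change of 1°C is a change of 1.8°F, so per °C the value is 21.18 × 1.8 = 38.124.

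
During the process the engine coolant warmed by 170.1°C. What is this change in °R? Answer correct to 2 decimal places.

306.18°R

Only the scale ratio 1.8 matters for a change in temperature.
170.1 × 1.8 = 306.18.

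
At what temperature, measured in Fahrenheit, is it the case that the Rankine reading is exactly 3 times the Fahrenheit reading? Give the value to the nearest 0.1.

Let F be the Fahrenheit reading. The Rankine reading is R = 1·F + 459.67.
Require R = 3·F: 1·F + 459.67 = 3·F.
(-2)·F = -459.67  ⇒  F = 229.8.

229.8°F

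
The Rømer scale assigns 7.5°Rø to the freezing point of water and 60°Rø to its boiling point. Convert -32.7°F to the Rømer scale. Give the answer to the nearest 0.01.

-11.37°Rø

First in Celsius: (-32.7 - 32) × 5/9 = -35.9444°C.
Linearly onto the Rømer scale: 7.5 + (-35.9444 / 100) × (60 - 7.5) = -11.37°Rø.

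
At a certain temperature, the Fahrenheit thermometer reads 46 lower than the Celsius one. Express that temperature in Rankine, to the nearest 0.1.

Let x be the Celsius reading; then the Fahrenheit reading is 1.8·x + 32.
(1.8·x + 32) - x = -46  ⇒  (0.8)·x = -78  ⇒  x = -97.5000°C.
In Rankine: -97.5000 × 1.8 + 491.67 = 316.2°R.

316.2°R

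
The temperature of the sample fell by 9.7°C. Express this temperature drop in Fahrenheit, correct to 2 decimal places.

17.46°F

Only the scale ratio 1.8 matters for a change in temperature.
9.7 × 1.8 = 17.46.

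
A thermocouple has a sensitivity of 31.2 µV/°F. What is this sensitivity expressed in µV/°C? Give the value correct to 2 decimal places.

The quantity depends on a temperature interval, so only the ratio of degree sizes applies; the offset between the scales is irrelevant.
A change of 1°C is a change of 1.8°F, so per °C the value is 31.2 × 1.8 = 56.16.

56.16 µV/°C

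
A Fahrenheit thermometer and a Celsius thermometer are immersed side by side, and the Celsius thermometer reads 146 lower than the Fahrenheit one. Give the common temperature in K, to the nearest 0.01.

415.65 K

Let x be the Fahrenheit reading; then the Celsius reading is 5/9·x - 17.7778.
(5/9·x - 17.7778) - x = -146  ⇒  (-4/9)·x = -128.222  ⇒  x = 288.5000°F.
In Celsius: (288.5 - 32) × 5/9 = 142.5000°C.
In kelvin: 142.5000 + 273.15 = 415.65 K.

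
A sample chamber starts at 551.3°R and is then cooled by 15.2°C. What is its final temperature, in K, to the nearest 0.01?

Initial temperature in Celsius: (551.3 - 491.67) × 5/9 = 33.1278°C.
Final Celsius temperature: 33.1278 - 15.2000 = 17.9278°C.
In kelvin: 17.9278 + 273.15 = 291.08 K.

291.08 K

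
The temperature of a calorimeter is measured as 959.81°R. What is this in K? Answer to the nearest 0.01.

In Celsius: (959.81 - 491.67) × 5/9 = 260.0778°C.
In kelvin: 260.0778 + 273.15 = 533.23 K.

533.23 K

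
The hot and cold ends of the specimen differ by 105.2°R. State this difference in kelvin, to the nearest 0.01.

Only the scale ratio 5/9 matters for a change in temperature.
105.2 × 5/9 = 58.44.

58.44 K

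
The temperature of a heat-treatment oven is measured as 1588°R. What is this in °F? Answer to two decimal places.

1128.33°F

In Celsius: (1588 - 491.67) × 5/9 = 609.0722°C.
In Fahrenheit: 609.0722 × 1.8 + 32 = 1128.33°F.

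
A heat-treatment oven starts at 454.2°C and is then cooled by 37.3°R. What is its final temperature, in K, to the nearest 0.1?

706.6 K

The 37.3°R change is an interval, so only the factor 5/9 applies: -37.3 × 5/9 = -20.7222°C.
Final Celsius temperature: 454.2000 - 20.7222 = 433.4778°C.
In kelvin: 433.4778 + 273.15 = 706.6 K.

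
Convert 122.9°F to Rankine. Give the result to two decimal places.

In Celsius: (122.9 - 32) × 5/9 = 50.5000°C.
In Rankine: 50.5000 × 1.8 + 491.67 = 582.57°R.

582.57°R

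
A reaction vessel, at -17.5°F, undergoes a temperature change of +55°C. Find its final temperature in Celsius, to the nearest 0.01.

Initial temperature in Celsius: (-17.5 - 32) × 5/9 = -27.5000°C.
Final Celsius temperature: -27.5000 + 55.0000 = 27.5000°C.

27.50°C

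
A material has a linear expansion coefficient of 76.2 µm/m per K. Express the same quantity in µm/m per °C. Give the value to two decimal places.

76.20 µm/m per °C

The quantity depends on a temperature interval, so only the ratio of degree sizes applies; the offset between the scales is irrelevant.
A change of 1°C is a change of 1 K, so per °C the value is 76.2 × 1 = 76.20.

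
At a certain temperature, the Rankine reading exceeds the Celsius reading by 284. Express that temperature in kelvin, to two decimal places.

13.56 K

Let x be the Rankine reading; then the Celsius reading is 5/9·x - 273.15.
(5/9·x - 273.15) - x = -284  ⇒  (-4/9)·x = -10.85  ⇒  x = 24.4125°R.
In Celsius: (24.4125 - 491.67) × 5/9 = -259.5875°C.
In kelvin: -259.5875 + 273.15 = 13.56 K.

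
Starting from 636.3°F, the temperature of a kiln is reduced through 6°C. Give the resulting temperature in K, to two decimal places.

Initial temperature in Celsius: (636.3 - 32) × 5/9 = 335.7222°C.
Final Celsius temperature: 335.7222 - 6.0000 = 329.7222°C.
In kelvin: 329.7222 + 273.15 = 602.87 K.

602.87 K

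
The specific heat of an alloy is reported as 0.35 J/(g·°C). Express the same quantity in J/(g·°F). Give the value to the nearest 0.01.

Since only a temperature interval is involved, the additive offset between the scales drops out.
A change of 1°F is a change of 5/9°C, so per °F the value is 0.35 × 5/9 = 0.19.

0.19 J/(g·°F)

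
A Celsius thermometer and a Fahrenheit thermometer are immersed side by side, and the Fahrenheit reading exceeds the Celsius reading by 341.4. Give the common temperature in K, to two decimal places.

Let x be the Celsius reading; then the Fahrenheit reading is 1.8·x + 32.
(1.8·x + 32) - x = 341.4  ⇒  (0.8)·x = 309.4  ⇒  x = 386.7500°C.
In kelvin: 386.7500 + 273.15 = 659.90 K.

659.90 K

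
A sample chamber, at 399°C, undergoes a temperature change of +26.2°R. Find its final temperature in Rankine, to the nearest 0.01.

1236.07°R

The 26.2°R change is an interval, so only the factor 5/9 applies: +26.2 × 5/9 = +14.5556°C.
Final Celsius temperature: 399.0000 + 14.5556 = 413.5556°C.
In Rankine: 413.5556 × 1.8 + 491.67 = 1236.07°R.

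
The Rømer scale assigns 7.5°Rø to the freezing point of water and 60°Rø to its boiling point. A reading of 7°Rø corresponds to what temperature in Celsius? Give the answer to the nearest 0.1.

Linear interpolation between the fixed points: C = (7 - 7.5) × 100 / (60 - 7.5) = -0.9524°C.

-1.0°C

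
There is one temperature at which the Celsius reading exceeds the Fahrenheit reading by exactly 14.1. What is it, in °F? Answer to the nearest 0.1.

Let F be the Fahrenheit reading. The Celsius reading is C = 5/9·F - 17.7778.
Require C - F = 14.1: (-4/9)·F - 17.7778 = 14.1.
F = (14.1 + 17.7778) / (-4/9) = -71.7.

-71.7°F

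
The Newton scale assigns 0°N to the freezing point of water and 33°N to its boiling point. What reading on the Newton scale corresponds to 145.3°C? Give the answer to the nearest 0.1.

Linearly onto the Newton scale: 0 + (145.3000 / 100) × (33 - 0) = 47.9°N.

47.9°N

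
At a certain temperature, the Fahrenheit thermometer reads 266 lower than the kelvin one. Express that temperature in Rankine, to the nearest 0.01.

Let x be the kelvin reading; then the Fahrenheit reading is 1.8·x - 459.67.
(1.8·x - 459.67) - x = -266  ⇒  (0.8)·x = 193.67  ⇒  x = 242.0875 K.
In Celsius: 242.0875 - 273.15 = -31.0625°C.
In Rankine: -31.0625 × 1.8 + 491.67 = 435.76°R.

435.76°R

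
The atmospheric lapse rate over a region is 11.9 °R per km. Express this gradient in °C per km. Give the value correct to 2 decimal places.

The quantity depends on a temperature interval, so only the ratio of degree sizes applies; the offset between the scales is irrelevant.
A change of 1°R is a change of 5/9°C, so 11.9 × 5/9 = 6.61.

6.61 °C/km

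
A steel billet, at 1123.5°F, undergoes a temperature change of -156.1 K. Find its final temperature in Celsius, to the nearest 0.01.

450.29°C

Initial temperature in Celsius: (1123.5 - 32) × 5/9 = 606.3889°C.
The 156.1 K change is an interval; Kelvin and Celsius degrees are the same size, so ΔC = -156.1°C.
Final Celsius temperature: 606.3889 - 156.1000 = 450.2889°C.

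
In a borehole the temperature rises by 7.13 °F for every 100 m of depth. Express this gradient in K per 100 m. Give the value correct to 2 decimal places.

Since only a temperature interval is involved, the additive offset between the scales drops out.
A change of 1°F is a change of 5/9 K, so 7.13 × 5/9 = 3.96.

3.96 K/100 m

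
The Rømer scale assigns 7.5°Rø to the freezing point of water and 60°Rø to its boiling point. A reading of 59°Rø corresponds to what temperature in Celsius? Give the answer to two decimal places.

Linear interpolation between the fixed points: C = (59 - 7.5) × 100 / (60 - 7.5) = 98.0952°C.

98.10°C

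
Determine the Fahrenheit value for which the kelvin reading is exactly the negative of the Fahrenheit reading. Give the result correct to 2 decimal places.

Let F be the Fahrenheit reading. The kelvin reading is K = 5/9·F + 255.372.
Require K = -1·F: 5/9·F + 255.372 = -1·F.
(14/9)·F = -255.372  ⇒  F = -164.17.

-164.17°F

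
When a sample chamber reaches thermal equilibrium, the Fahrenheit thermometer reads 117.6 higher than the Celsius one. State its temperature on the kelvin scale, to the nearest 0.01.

Let x be the Celsius reading; then the Fahrenheit reading is 1.8·x + 32.
(1.8·x + 32) - x = 117.6  ⇒  (0.8)·x = 85.6  ⇒  x = 107.0000°C.
In kelvin: 107.0000 + 273.15 = 380.15 K.

380.15 K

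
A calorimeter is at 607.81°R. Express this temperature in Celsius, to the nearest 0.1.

In Celsius: (607.81 - 491.67) × 5/9 = 64.5222°C.

64.5°C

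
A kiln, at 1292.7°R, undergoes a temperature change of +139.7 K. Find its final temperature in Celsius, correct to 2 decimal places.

Initial temperature in Celsius: (1292.7 - 491.67) × 5/9 = 445.0167°C.
The 139.7 K change is an interval; Kelvin and Celsius degrees are the same size, so ΔC = +139.7°C.
Final Celsius temperature: 445.0167 + 139.7000 = 584.7167°C.

584.72°C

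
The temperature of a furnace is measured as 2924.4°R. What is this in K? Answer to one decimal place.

1624.7 K

In Celsius: (2924.4 - 491.67) × 5/9 = 1351.5167°C.
In kelvin: 1351.5167 + 273.15 = 1624.7 K.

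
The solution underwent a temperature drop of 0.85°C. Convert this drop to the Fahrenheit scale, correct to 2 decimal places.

1.53°F

Only the scale ratio 1.8 matters for a change in temperature.
0.85 × 1.8 = 1.53.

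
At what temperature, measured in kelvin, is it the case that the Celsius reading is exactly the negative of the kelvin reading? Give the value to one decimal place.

Let K be the kelvin reading. The Celsius reading is C = 1·K - 273.15.
Require C = -1·K: 1·K - 273.15 = -1·K.
(2)·K = 273.15  ⇒  K = 136.6.

136.6 K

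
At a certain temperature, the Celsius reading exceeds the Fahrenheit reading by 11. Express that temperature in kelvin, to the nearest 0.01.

Let x be the Fahrenheit reading; then the Celsius reading is 5/9·x - 17.7778.
(5/9·x - 17.7778) - x = 11  ⇒  (-4/9)·x = 28.7778  ⇒  x = -64.7500°F.
In Celsius: (-64.75 - 32) × 5/9 = -53.7500°C.
In kelvin: -53.7500 + 273.15 = 219.40 K.

219.40 K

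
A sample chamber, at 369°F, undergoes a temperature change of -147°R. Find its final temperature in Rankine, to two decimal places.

Initial temperature in Celsius: (369 - 32) × 5/9 = 187.2222°C.
The 147°R change is an interval, so only the factor 5/9 applies: -147 × 5/9 = -81.6667°C.
Final Celsius temperature: 187.2222 - 81.6667 = 105.5556°C.
In Rankine: 105.5556 × 1.8 + 491.67 = 681.67°R.

681.67°R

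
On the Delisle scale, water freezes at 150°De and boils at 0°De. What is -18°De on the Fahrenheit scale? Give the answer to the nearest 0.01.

233.60°F

Linear interpolation between the fixed points: C = (-18 - 150) × 100 / (0 - 150) = 112.0000°C.
Then 112.0000 × 1.8 + 32 = 233.60°F.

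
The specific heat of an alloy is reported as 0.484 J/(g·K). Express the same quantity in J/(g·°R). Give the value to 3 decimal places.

0.269 J/(g·°R)

Since only a temperature interval is involved, the additive offset between the scales drops out.
A change of 1°R is a change of 5/9 K, so per °R the value is 0.484 × 5/9 = 0.269.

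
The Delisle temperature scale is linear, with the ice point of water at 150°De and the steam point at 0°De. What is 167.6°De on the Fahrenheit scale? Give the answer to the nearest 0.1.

10.9°F

Linear interpolation between the fixed points: C = (167.6 - 150) × 100 / (0 - 150) = -11.7333°C.
Then -11.7333 × 1.8 + 32 = 10.9°F.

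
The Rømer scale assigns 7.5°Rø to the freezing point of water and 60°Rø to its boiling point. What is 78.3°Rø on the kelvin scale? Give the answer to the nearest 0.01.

408.01 K

Linear interpolation between the fixed points: C = (78.3 - 7.5) × 100 / (60 - 7.5) = 134.8571°C.
Then 134.8571 + 273.15 = 408.01 K.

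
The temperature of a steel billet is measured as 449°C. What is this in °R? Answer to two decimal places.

1299.87°R

In Rankine: 449.0000 × 1.8 + 491.67 = 1299.87°R.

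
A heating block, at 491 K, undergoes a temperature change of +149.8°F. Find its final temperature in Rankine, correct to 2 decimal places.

Initial temperature in Celsius: 491 - 273.15 = 217.8500°C.
The 149.8°F change is an interval, so only the factor 5/9 applies: +149.8 × 5/9 = +83.2222°C.
Final Celsius temperature: 217.8500 + 83.2222 = 301.0722°C.
In Rankine: 301.0722 × 1.8 + 491.67 = 1033.60°R.

1033.60°R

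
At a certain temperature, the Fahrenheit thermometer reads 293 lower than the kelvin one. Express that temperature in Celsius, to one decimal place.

-64.8°C

Let x be the kelvin reading; then the Fahrenheit reading is 1.8·x - 459.67.
(1.8·x - 459.67) - x = -293  ⇒  (0.8)·x = 166.67  ⇒  x = 208.3375 K.
In Celsius: 208.3375 - 273.15 = -64.8°C.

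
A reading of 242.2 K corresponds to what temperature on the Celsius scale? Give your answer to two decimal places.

-30.95°C

In Celsius: 242.2 - 273.15 = -30.9500°C.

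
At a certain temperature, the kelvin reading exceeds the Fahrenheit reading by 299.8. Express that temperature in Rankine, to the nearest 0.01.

359.71°R

Let x be the kelvin reading; then the Fahrenheit reading is 1.8·x - 459.67.
(1.8·x - 459.67) - x = -299.8  ⇒  (0.8)·x = 159.87  ⇒  x = 199.8375 K.
In Celsius: 199.8375 - 273.15 = -73.3125°C.
In Rankine: -73.3125 × 1.8 + 491.67 = 359.71°R.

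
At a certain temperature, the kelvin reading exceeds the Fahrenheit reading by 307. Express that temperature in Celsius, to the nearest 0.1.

-82.3°C

Let x be the Fahrenheit reading; then the kelvin reading is 5/9·x + 255.372.
(5/9·x + 255.372) - x = 307  ⇒  (-4/9)·x = 51.6278  ⇒  x = -116.1625°F.
In Celsius: (-116.1625 - 32) × 5/9 = -82.3°C.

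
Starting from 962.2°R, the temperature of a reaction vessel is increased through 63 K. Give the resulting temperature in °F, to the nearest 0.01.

615.93°F

Initial temperature in Celsius: (962.2 - 491.67) × 5/9 = 261.4056°C.
The 63 K change is an interval; Kelvin and Celsius degrees are the same size, so ΔC = +63°C.
Final Celsius temperature: 261.4056 + 63.0000 = 324.4056°C.
In Fahrenheit: 324.4056 × 1.8 + 32 = 615.93°F.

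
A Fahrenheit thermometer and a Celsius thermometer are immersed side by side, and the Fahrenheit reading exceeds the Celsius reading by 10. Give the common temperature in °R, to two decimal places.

442.17°R

Let x be the Fahrenheit reading; then the Celsius reading is 5/9·x - 17.7778.
(5/9·x - 17.7778) - x = -10  ⇒  (-4/9)·x = 70/9  ⇒  x = -17.5000°F.
In Celsius: (-17.5 - 32) × 5/9 = -27.5000°C.
In Rankine: -27.5000 × 1.8 + 491.67 = 442.17°R.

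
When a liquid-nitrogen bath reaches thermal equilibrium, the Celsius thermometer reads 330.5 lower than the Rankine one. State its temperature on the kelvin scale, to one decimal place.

71.7 K

Let x be the Rankine reading; then the Celsius reading is 5/9·x - 273.15.
(5/9·x - 273.15) - x = -330.5  ⇒  (-4/9)·x = -57.35  ⇒  x = 129.0375°R.
In Celsius: (129.0375 - 491.67) × 5/9 = -201.4625°C.
In kelvin: -201.4625 + 273.15 = 71.7 K.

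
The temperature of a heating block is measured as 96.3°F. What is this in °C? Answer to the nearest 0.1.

In Celsius: (96.3 - 32) × 5/9 = 35.7222°C.

35.7°C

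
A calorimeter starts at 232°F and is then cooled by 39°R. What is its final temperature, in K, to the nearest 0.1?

362.6 K

Initial temperature in Celsius: (232 - 32) × 5/9 = 111.1111°C.
The 39°R change is an interval, so only the factor 5/9 applies: -39 × 5/9 = -21.6667°C.
Final Celsius temperature: 111.1111 - 21.6667 = 89.4444°C.
In kelvin: 89.4444 + 273.15 = 362.6 K.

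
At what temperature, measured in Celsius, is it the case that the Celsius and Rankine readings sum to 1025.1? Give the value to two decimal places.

190.51°C

Let C be the Celsius reading. The Rankine reading is R = 1.8·C + 491.67.
Require C + R = 1025.1: (2.8)·C + 491.67 = 1025.1.
C = (1025.1 - 491.67) / (2.8) = 190.51.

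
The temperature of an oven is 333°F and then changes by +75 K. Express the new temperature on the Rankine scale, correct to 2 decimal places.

927.67°R

Initial temperature in Celsius: (333 - 32) × 5/9 = 167.2222°C.
The 75 K change is an interval; Kelvin and Celsius degrees are the same size, so ΔC = +75°C.
Final Celsius temperature: 167.2222 + 75.0000 = 242.2222°C.
In Rankine: 242.2222 × 1.8 + 491.67 = 927.67°R.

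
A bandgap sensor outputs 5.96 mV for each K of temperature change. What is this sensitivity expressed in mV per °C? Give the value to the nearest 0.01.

5.96 mV per °C

Since only a temperature interval is involved, the additive offset between the scales drops out.
A change of 1°C is a change of 1 K, so per °C the value is 5.96 × 1 = 5.96.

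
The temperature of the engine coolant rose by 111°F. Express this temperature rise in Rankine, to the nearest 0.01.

Fahrenheit and Rankine degrees are the same size, so the interval is unchanged: 111.00.

111.00°R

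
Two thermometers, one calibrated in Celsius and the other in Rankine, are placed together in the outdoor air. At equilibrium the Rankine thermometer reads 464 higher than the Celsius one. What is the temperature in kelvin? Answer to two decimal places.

238.56 K

Let x be the Celsius reading; then the Rankine reading is 1.8·x + 491.67.
(1.8·x + 491.67) - x = 464  ⇒  (0.8)·x = -27.67  ⇒  x = -34.5875°C.
In kelvin: -34.5875 + 273.15 = 238.56 K.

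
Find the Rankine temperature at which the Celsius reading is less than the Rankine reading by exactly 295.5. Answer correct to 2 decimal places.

50.29°R

Let R be the Rankine reading. The Celsius reading is C = 5/9·R - 273.15.
Require C - R = -295.5: (-4/9)·R - 273.15 = -295.5.
R = (-295.5 + 273.15) / (-4/9) = 50.29.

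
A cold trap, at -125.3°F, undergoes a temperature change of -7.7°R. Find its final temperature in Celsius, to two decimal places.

-91.67°C

Initial temperature in Celsius: (-125.3 - 32) × 5/9 = -87.3889°C.
The 7.7°R change is an interval, so only the factor 5/9 applies: -7.7 × 5/9 = -4.2778°C.
Final Celsius temperature: -87.3889 - 4.2778 = -91.6667°C.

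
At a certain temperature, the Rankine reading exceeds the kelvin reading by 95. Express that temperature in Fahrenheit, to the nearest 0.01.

Let x be the kelvin reading; then the Rankine reading is 1.8·x.
(1.8·x) - x = 95  ⇒  (0.8)·x = 95  ⇒  x = 118.7500 K.
In Celsius: 118.75 - 273.15 = -154.4000°C.
In Fahrenheit: -154.4000 × 1.8 + 32 = -245.92°F.

-245.92°F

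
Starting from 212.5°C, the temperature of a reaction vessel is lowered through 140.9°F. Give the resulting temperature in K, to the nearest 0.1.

The 140.9°F change is an interval, so only the factor 5/9 applies: -140.9 × 5/9 = -78.2778°C.
Final Celsius temperature: 212.5000 - 78.2778 = 134.2222°C.
In kelvin: 134.2222 + 273.15 = 407.4 K.

407.4 K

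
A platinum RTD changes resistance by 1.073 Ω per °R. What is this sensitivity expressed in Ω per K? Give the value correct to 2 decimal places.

1.93 Ω per K

The quantity depends on a temperature interval, so only the ratio of degree sizes applies; the offset between the scales is irrelevant.
A change of 1 K is a change of 1.8°R, so per K the value is 1.073 × 1.8 = 1.93.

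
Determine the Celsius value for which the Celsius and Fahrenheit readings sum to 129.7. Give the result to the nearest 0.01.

34.89°C

Let C be the Celsius reading. The Fahrenheit reading is F = 1.8·C + 32.
Require C + F = 129.7: (2.8)·C + 32 = 129.7.
C = (129.7 - 32) / (2.8) = 34.89.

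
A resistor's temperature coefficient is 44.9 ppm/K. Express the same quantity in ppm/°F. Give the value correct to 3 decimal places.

Since only a temperature interval is involved, the additive offset between the scales drops out.
A change of 1°F is a change of 5/9 K, so per °F the value is 44.9 × 5/9 = 24.944.

24.944 ppm/°F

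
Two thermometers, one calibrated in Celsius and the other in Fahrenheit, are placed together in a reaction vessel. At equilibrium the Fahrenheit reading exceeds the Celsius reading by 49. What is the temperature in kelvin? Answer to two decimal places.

294.40 K

Let x be the Celsius reading; then the Fahrenheit reading is 1.8·x + 32.
(1.8·x + 32) - x = 49  ⇒  (0.8)·x = 17  ⇒  x = 21.2500°C.
In kelvin: 21.2500 + 273.15 = 294.40 K.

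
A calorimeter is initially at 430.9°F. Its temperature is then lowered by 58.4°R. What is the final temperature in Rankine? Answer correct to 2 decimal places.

832.17°R

Initial temperature in Celsius: (430.9 - 32) × 5/9 = 221.6111°C.
The 58.4°R change is an interval, so only the factor 5/9 applies: -58.4 × 5/9 = -32.4444°C.
Final Celsius temperature: 221.6111 - 32.4444 = 189.1667°C.
In Rankine: 189.1667 × 1.8 + 491.67 = 832.17°R.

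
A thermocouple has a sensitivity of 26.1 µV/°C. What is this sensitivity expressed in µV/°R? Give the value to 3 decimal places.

Since only a temperature interval is involved, the additive offset between the scales drops out.
A change of 1°R is a change of 5/9°C, so per °R the value is 26.1 × 5/9 = 14.500.

14.500 µV/°R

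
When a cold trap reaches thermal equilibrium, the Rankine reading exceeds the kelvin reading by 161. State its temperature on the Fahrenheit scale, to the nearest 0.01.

-97.42°F

Let x be the kelvin reading; then the Rankine reading is 1.8·x.
(1.8·x) - x = 161  ⇒  (0.8)·x = 161  ⇒  x = 201.2500 K.
In Celsius: 201.25 - 273.15 = -71.9000°C.
In Fahrenheit: -71.9000 × 1.8 + 32 = -97.42°F.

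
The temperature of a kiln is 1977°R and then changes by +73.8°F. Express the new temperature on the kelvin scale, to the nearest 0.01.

Initial temperature in Celsius: (1977 - 491.67) × 5/9 = 825.1833°C.
The 73.8°F change is an interval, so only the factor 5/9 applies: +73.8 × 5/9 = +41.0000°C.
Final Celsius temperature: 825.1833 + 41.0000 = 866.1833°C.
In kelvin: 866.1833 + 273.15 = 1139.33 K.

1139.33 K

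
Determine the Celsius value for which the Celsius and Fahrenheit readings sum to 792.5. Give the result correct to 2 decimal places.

271.61°C

Let C be the Celsius reading. The Fahrenheit reading is F = 1.8·C + 32.
Require C + F = 792.5: (2.8)·C + 32 = 792.5.
C = (792.5 - 32) / (2.8) = 271.61.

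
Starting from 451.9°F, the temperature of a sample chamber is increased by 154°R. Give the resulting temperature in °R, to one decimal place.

1065.6°R

Initial temperature in Celsius: (451.9 - 32) × 5/9 = 233.2778°C.
The 154°R change is an interval, so only the factor 5/9 applies: +154 × 5/9 = +85.5556°C.
Final Celsius temperature: 233.2778 + 85.5556 = 318.8333°C.
In Rankine: 318.8333 × 1.8 + 491.67 = 1065.6°R.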